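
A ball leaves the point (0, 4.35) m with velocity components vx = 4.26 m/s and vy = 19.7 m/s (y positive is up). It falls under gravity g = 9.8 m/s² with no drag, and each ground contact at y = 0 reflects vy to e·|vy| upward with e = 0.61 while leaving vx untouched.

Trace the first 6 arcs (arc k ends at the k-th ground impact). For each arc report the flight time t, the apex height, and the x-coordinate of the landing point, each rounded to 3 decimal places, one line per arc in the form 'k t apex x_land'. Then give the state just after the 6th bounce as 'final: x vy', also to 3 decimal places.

1 4.230 24.151 18.021
2 2.708 8.986 29.559
3 1.652 3.344 36.597
4 1.008 1.244 40.891
5 0.615 0.463 43.510
6 0.375 0.172 45.107
final: 45.107 1.121

Arc 1: start y=4.350, vy=19.700 → t=4.230, apex=24.151, x_land=18.021, impact vy=-21.757
  bounce: vy ← 0.61·21.757 = 13.272
Arc 2: start y=0.000, vy=13.272 → t=2.708, apex=8.986, x_land=29.559, impact vy=-13.272
  bounce: vy ← 0.61·13.272 = 8.096
Arc 3: start y=0.000, vy=8.096 → t=1.652, apex=3.344, x_land=36.597, impact vy=-8.096
  bounce: vy ← 0.61·8.096 = 4.938
Arc 4: start y=0.000, vy=4.938 → t=1.008, apex=1.244, x_land=40.891, impact vy=-4.938
  bounce: vy ← 0.61·4.938 = 3.012
Arc 5: start y=0.000, vy=3.012 → t=0.615, apex=0.463, x_land=43.510, impact vy=-3.012
  bounce: vy ← 0.61·3.012 = 1.838
Arc 6: start y=0.000, vy=1.838 → t=0.375, apex=0.172, x_land=45.107, impact vy=-1.838
  bounce: vy ← 0.61·1.838 = 1.121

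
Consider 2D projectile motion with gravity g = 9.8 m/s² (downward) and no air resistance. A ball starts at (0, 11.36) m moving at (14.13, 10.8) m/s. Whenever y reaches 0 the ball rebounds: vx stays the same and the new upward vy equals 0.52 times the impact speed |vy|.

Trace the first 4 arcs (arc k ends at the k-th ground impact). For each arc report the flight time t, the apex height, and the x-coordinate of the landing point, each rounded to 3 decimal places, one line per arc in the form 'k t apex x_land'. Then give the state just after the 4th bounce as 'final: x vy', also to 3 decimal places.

1 2.982 17.311 42.130
2 1.955 4.681 69.751
3 1.016 1.266 84.114
4 0.529 0.342 91.583
final: 91.583 1.347

Arc 1: start y=11.360, vy=10.800 → t=2.982, apex=17.311, x_land=42.130, impact vy=-18.420
  bounce: vy ← 0.52·18.420 = 9.578
Arc 2: start y=0.000, vy=9.578 → t=1.955, apex=4.681, x_land=69.751, impact vy=-9.578
  bounce: vy ← 0.52·9.578 = 4.981
Arc 3: start y=0.000, vy=4.981 → t=1.016, apex=1.266, x_land=84.114, impact vy=-4.981
  bounce: vy ← 0.52·4.981 = 2.590
Arc 4: start y=0.000, vy=2.590 → t=0.529, apex=0.342, x_land=91.583, impact vy=-2.590
  bounce: vy ← 0.52·2.590 = 1.347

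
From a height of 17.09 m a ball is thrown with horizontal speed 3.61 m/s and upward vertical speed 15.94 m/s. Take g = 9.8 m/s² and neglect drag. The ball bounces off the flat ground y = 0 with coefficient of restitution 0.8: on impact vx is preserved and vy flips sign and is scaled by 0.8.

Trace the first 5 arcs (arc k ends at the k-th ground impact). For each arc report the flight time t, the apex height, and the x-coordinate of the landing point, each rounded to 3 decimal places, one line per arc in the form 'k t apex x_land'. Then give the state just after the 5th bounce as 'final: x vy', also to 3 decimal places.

Arc 1: start y=17.090, vy=15.940 → t=4.103, apex=30.053, x_land=14.812, impact vy=-24.270
  bounce: vy ← 0.8·24.270 = 19.416
Arc 2: start y=0.000, vy=19.416 → t=3.962, apex=19.234, x_land=29.117, impact vy=-19.416
  bounce: vy ← 0.8·19.416 = 15.533
Arc 3: start y=0.000, vy=15.533 → t=3.170, apex=12.310, x_land=40.560, impact vy=-15.533
  bounce: vy ← 0.8·15.533 = 12.426
Arc 4: start y=0.000, vy=12.426 → t=2.536, apex=7.878, x_land=49.715, impact vy=-12.426
  bounce: vy ← 0.8·12.426 = 9.941
Arc 5: start y=0.000, vy=9.941 → t=2.029, apex=5.042, x_land=57.039, impact vy=-9.941
  bounce: vy ← 0.8·9.941 = 7.953

1 4.103 30.053 14.812
2 3.962 19.234 29.117
3 3.170 12.310 40.560
4 2.536 7.878 49.715
5 2.029 5.042 57.039
final: 57.039 7.953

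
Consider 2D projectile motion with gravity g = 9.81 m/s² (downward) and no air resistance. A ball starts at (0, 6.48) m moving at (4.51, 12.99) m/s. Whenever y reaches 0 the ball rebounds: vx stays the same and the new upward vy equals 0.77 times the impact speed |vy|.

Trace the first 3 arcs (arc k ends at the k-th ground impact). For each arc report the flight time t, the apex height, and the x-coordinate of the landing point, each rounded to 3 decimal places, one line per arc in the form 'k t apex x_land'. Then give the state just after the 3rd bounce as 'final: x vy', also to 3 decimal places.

1 3.078 15.080 13.880
2 2.700 8.941 26.058
3 2.079 5.301 35.435
final: 35.435 7.853

Arc 1: start y=6.480, vy=12.990 → t=3.078, apex=15.080, x_land=13.880, impact vy=-17.201
  bounce: vy ← 0.77·17.201 = 13.245
Arc 2: start y=0.000, vy=13.245 → t=2.700, apex=8.941, x_land=26.058, impact vy=-13.245
  bounce: vy ← 0.77·13.245 = 10.199
Arc 3: start y=0.000, vy=10.199 → t=2.079, apex=5.301, x_land=35.435, impact vy=-10.199
  bounce: vy ← 0.77·10.199 = 7.853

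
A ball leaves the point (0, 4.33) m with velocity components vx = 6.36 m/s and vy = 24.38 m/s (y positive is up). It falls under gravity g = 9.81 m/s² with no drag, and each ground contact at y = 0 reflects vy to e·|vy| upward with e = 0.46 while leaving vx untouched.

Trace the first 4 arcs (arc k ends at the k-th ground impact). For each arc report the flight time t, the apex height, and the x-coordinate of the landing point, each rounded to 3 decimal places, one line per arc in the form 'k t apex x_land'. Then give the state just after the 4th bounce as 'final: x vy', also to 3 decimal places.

1 5.142 34.625 32.704
2 2.444 7.327 48.250
3 1.124 1.550 55.401
4 0.517 0.328 58.691
final: 58.691 1.167

Arc 1: start y=4.330, vy=24.380 → t=5.142, apex=34.625, x_land=32.704, impact vy=-26.064
  bounce: vy ← 0.46·26.064 = 11.990
Arc 2: start y=0.000, vy=11.990 → t=2.444, apex=7.327, x_land=48.250, impact vy=-11.990
  bounce: vy ← 0.46·11.990 = 5.515
Arc 3: start y=0.000, vy=5.515 → t=1.124, apex=1.550, x_land=55.401, impact vy=-5.515
  bounce: vy ← 0.46·5.515 = 2.537
Arc 4: start y=0.000, vy=2.537 → t=0.517, apex=0.328, x_land=58.691, impact vy=-2.537
  bounce: vy ← 0.46·2.537 = 1.167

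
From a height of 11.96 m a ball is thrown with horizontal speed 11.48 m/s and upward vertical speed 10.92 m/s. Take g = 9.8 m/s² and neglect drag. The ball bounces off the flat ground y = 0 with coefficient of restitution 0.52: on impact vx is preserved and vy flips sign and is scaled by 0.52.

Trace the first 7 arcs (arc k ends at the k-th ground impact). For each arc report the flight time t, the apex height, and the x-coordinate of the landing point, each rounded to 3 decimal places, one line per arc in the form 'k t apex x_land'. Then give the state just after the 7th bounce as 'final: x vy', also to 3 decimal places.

Arc 1: start y=11.960, vy=10.920 → t=3.033, apex=18.044, x_land=34.822, impact vy=-18.806
  bounce: vy ← 0.52·18.806 = 9.779
Arc 2: start y=0.000, vy=9.779 → t=1.996, apex=4.879, x_land=57.733, impact vy=-9.779
  bounce: vy ← 0.52·9.779 = 5.085
Arc 3: start y=0.000, vy=5.085 → t=1.038, apex=1.319, x_land=69.646, impact vy=-5.085
  bounce: vy ← 0.52·5.085 = 2.644
Arc 4: start y=0.000, vy=2.644 → t=0.540, apex=0.357, x_land=75.842, impact vy=-2.644
  bounce: vy ← 0.52·2.644 = 1.375
Arc 5: start y=0.000, vy=1.375 → t=0.281, apex=0.096, x_land=79.063, impact vy=-1.375
  bounce: vy ← 0.52·1.375 = 0.715
Arc 6: start y=0.000, vy=0.715 → t=0.146, apex=0.026, x_land=80.738, impact vy=-0.715
  bounce: vy ← 0.52·0.715 = 0.372
Arc 7: start y=0.000, vy=0.372 → t=0.076, apex=0.007, x_land=81.609, impact vy=-0.372
  bounce: vy ← 0.52·0.372 = 0.193

1 3.033 18.044 34.822
2 1.996 4.879 57.733
3 1.038 1.319 69.646
4 0.540 0.357 75.842
5 0.281 0.096 79.063
6 0.146 0.026 80.738
7 0.076 0.007 81.609
final: 81.609 0.193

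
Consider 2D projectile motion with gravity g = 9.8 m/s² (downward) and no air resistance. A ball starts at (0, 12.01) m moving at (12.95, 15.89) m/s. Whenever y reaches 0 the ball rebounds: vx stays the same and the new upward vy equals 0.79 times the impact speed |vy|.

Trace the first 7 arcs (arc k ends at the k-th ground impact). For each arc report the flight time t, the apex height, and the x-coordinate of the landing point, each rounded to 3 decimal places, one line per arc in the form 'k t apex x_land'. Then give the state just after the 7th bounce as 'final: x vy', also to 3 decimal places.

Arc 1: start y=12.010, vy=15.890 → t=3.875, apex=24.892, x_land=50.185, impact vy=-22.088
  bounce: vy ← 0.79·22.088 = 17.450
Arc 2: start y=0.000, vy=17.450 → t=3.561, apex=15.535, x_land=96.302, impact vy=-17.450
  bounce: vy ← 0.79·17.450 = 13.785
Arc 3: start y=0.000, vy=13.785 → t=2.813, apex=9.696, x_land=132.735, impact vy=-13.785
  bounce: vy ← 0.79·13.785 = 10.890
Arc 4: start y=0.000, vy=10.890 → t=2.223, apex=6.051, x_land=161.516, impact vy=-10.890
  bounce: vy ← 0.79·10.890 = 8.603
Arc 5: start y=0.000, vy=8.603 → t=1.756, apex=3.776, x_land=184.254, impact vy=-8.603
  bounce: vy ← 0.79·8.603 = 6.797
Arc 6: start y=0.000, vy=6.797 → t=1.387, apex=2.357, x_land=202.217, impact vy=-6.797
  bounce: vy ← 0.79·6.797 = 5.369
Arc 7: start y=0.000, vy=5.369 → t=1.096, apex=1.471, x_land=216.407, impact vy=-5.369
  bounce: vy ← 0.79·5.369 = 4.242

1 3.875 24.892 50.185
2 3.561 15.535 96.302
3 2.813 9.696 132.735
4 2.223 6.051 161.516
5 1.756 3.776 184.254
6 1.387 2.357 202.217
7 1.096 1.471 216.407
final: 216.407 4.242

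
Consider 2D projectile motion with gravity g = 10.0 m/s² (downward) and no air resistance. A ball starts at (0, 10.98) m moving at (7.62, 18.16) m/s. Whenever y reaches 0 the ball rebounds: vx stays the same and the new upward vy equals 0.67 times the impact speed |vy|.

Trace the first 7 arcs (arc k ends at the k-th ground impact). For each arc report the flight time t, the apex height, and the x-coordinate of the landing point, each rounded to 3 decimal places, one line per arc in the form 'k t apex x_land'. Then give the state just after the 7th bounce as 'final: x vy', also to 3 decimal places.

Arc 1: start y=10.980, vy=18.160 → t=4.160, apex=27.469, x_land=31.698, impact vy=-23.439
  bounce: vy ← 0.67·23.439 = 15.704
Arc 2: start y=0.000, vy=15.704 → t=3.141, apex=12.331, x_land=55.631, impact vy=-15.704
  bounce: vy ← 0.67·15.704 = 10.522
Arc 3: start y=0.000, vy=10.522 → t=2.104, apex=5.535, x_land=71.667, impact vy=-10.522
  bounce: vy ← 0.67·10.522 = 7.050
Arc 4: start y=0.000, vy=7.050 → t=1.410, apex=2.485, x_land=82.410, impact vy=-7.050
  bounce: vy ← 0.67·7.050 = 4.723
Arc 5: start y=0.000, vy=4.723 → t=0.945, apex=1.115, x_land=89.608, impact vy=-4.723
  bounce: vy ← 0.67·4.723 = 3.165
Arc 6: start y=0.000, vy=3.165 → t=0.633, apex=0.501, x_land=94.431, impact vy=-3.165
  bounce: vy ← 0.67·3.165 = 2.120
Arc 7: start y=0.000, vy=2.120 → t=0.424, apex=0.225, x_land=97.662, impact vy=-2.120
  bounce: vy ← 0.67·2.120 = 1.421

1 4.160 27.469 31.698
2 3.141 12.331 55.631
3 2.104 5.535 71.667
4 1.410 2.485 82.410
5 0.945 1.115 89.608
6 0.633 0.501 94.431
7 0.424 0.225 97.662
final: 97.662 1.421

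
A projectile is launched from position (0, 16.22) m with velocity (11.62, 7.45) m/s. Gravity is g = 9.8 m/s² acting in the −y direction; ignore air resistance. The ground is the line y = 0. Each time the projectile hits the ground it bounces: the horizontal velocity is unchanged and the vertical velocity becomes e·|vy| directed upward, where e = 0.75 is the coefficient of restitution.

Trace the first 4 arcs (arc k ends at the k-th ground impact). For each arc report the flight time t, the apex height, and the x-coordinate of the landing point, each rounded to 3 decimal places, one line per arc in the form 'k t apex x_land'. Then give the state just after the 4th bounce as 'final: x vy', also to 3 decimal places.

Arc 1: start y=16.220, vy=7.450 → t=2.732, apex=19.052, x_land=31.746, impact vy=-19.324
  bounce: vy ← 0.75·19.324 = 14.493
Arc 2: start y=0.000, vy=14.493 → t=2.958, apex=10.717, x_land=66.115, impact vy=-14.493
  bounce: vy ← 0.75·14.493 = 10.870
Arc 3: start y=0.000, vy=10.870 → t=2.218, apex=6.028, x_land=91.892, impact vy=-10.870
  bounce: vy ← 0.75·10.870 = 8.152
Arc 4: start y=0.000, vy=8.152 → t=1.664, apex=3.391, x_land=111.225, impact vy=-8.152
  bounce: vy ← 0.75·8.152 = 6.114

1 2.732 19.052 31.746
2 2.958 10.717 66.115
3 2.218 6.028 91.892
4 1.664 3.391 111.225
final: 111.225 6.114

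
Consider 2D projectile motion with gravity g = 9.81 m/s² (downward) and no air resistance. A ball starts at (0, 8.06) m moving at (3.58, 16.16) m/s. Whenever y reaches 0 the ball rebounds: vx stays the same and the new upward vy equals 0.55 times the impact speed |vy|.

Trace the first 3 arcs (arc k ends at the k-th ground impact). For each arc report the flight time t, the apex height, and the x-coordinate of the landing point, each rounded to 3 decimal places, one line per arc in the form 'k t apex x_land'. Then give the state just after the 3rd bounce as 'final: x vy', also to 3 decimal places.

1 3.735 21.370 13.370
2 2.296 6.464 21.590
3 1.263 1.956 26.111
final: 26.111 3.407

Arc 1: start y=8.060, vy=16.160 → t=3.735, apex=21.370, x_land=13.370, impact vy=-20.476
  bounce: vy ← 0.55·20.476 = 11.262
Arc 2: start y=0.000, vy=11.262 → t=2.296, apex=6.464, x_land=21.590, impact vy=-11.262
  bounce: vy ← 0.55·11.262 = 6.194
Arc 3: start y=0.000, vy=6.194 → t=1.263, apex=1.956, x_land=26.111, impact vy=-6.194
  bounce: vy ← 0.55·6.194 = 3.407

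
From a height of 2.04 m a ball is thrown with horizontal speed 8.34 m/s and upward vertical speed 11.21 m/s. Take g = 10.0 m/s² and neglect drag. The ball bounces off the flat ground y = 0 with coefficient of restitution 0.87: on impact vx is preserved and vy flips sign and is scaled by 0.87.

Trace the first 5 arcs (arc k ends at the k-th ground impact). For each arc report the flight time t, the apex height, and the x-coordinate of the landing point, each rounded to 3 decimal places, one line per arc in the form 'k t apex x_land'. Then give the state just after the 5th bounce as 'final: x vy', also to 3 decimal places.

Arc 1: start y=2.040, vy=11.210 → t=2.411, apex=8.323, x_land=20.109, impact vy=-12.902
  bounce: vy ← 0.87·12.902 = 11.225
Arc 2: start y=0.000, vy=11.225 → t=2.245, apex=6.300, x_land=38.832, impact vy=-11.225
  bounce: vy ← 0.87·11.225 = 9.766
Arc 3: start y=0.000, vy=9.766 → t=1.953, apex=4.768, x_land=55.122, impact vy=-9.766
  bounce: vy ← 0.87·9.766 = 8.496
Arc 4: start y=0.000, vy=8.496 → t=1.699, apex=3.609, x_land=69.293, impact vy=-8.496
  bounce: vy ← 0.87·8.496 = 7.392
Arc 5: start y=0.000, vy=7.392 → t=1.478, apex=2.732, x_land=81.622, impact vy=-7.392
  bounce: vy ← 0.87·7.392 = 6.431

1 2.411 8.323 20.109
2 2.245 6.300 38.832
3 1.953 4.768 55.122
4 1.699 3.609 69.293
5 1.478 2.732 81.622
final: 81.622 6.431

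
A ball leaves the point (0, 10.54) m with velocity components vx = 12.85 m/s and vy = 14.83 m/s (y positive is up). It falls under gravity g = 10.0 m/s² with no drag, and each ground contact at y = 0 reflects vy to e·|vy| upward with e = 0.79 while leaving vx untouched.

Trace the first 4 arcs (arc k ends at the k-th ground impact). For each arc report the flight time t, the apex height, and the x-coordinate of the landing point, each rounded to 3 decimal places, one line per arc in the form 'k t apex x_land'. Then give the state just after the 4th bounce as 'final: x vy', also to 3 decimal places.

1 3.558 21.536 45.725
2 3.279 13.441 87.862
3 2.591 8.388 121.150
4 2.047 5.235 147.448
final: 147.448 8.084

Arc 1: start y=10.540, vy=14.830 → t=3.558, apex=21.536, x_land=45.725, impact vy=-20.754
  bounce: vy ← 0.79·20.754 = 16.396
Arc 2: start y=0.000, vy=16.396 → t=3.279, apex=13.441, x_land=87.862, impact vy=-16.396
  bounce: vy ← 0.79·16.396 = 12.953
Arc 3: start y=0.000, vy=12.953 → t=2.591, apex=8.388, x_land=121.150, impact vy=-12.953
  bounce: vy ← 0.79·12.953 = 10.233
Arc 4: start y=0.000, vy=10.233 → t=2.047, apex=5.235, x_land=147.448, impact vy=-10.233
  bounce: vy ← 0.79·10.233 = 8.084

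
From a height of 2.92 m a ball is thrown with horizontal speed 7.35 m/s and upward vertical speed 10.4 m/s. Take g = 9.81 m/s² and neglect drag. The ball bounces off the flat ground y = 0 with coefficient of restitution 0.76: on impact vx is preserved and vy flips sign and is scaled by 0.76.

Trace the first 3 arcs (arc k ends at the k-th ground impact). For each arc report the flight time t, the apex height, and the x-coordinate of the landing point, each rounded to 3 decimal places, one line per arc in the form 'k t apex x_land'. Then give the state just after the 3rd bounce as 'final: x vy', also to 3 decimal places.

1 2.371 8.433 17.429
2 1.993 4.871 32.078
3 1.515 2.813 43.211
final: 43.211 5.646

Arc 1: start y=2.920, vy=10.400 → t=2.371, apex=8.433, x_land=17.429, impact vy=-12.863
  bounce: vy ← 0.76·12.863 = 9.776
Arc 2: start y=0.000, vy=9.776 → t=1.993, apex=4.871, x_land=32.078, impact vy=-9.776
  bounce: vy ← 0.76·9.776 = 7.430
Arc 3: start y=0.000, vy=7.430 → t=1.515, apex=2.813, x_land=43.211, impact vy=-7.430
  bounce: vy ← 0.76·7.430 = 5.646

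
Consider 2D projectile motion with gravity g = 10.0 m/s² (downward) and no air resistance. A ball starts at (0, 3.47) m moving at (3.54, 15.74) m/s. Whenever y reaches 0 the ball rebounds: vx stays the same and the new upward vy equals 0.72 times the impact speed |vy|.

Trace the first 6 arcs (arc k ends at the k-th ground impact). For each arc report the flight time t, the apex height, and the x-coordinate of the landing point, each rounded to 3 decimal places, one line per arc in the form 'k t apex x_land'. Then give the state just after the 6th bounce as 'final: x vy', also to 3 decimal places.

1 3.355 15.857 11.876
2 2.564 8.220 20.954
3 1.846 4.261 27.491
4 1.329 2.209 32.197
5 0.957 1.145 35.585
6 0.689 0.594 38.025
final: 38.025 2.481

Arc 1: start y=3.470, vy=15.740 → t=3.355, apex=15.857, x_land=11.876, impact vy=-17.809
  bounce: vy ← 0.72·17.809 = 12.822
Arc 2: start y=0.000, vy=12.822 → t=2.564, apex=8.220, x_land=20.954, impact vy=-12.822
  bounce: vy ← 0.72·12.822 = 9.232
Arc 3: start y=0.000, vy=9.232 → t=1.846, apex=4.261, x_land=27.491, impact vy=-9.232
  bounce: vy ← 0.72·9.232 = 6.647
Arc 4: start y=0.000, vy=6.647 → t=1.329, apex=2.209, x_land=32.197, impact vy=-6.647
  bounce: vy ← 0.72·6.647 = 4.786
Arc 5: start y=0.000, vy=4.786 → t=0.957, apex=1.145, x_land=35.585, impact vy=-4.786
  bounce: vy ← 0.72·4.786 = 3.446
Arc 6: start y=0.000, vy=3.446 → t=0.689, apex=0.594, x_land=38.025, impact vy=-3.446
  bounce: vy ← 0.72·3.446 = 2.481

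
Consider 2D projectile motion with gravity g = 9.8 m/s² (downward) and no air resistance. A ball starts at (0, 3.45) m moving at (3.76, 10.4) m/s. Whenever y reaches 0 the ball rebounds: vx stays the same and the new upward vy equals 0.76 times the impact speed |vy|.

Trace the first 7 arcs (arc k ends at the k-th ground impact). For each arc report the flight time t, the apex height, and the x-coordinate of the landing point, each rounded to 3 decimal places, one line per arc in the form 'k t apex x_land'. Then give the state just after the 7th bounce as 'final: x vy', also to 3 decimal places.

1 2.414 8.968 9.077
2 2.056 5.180 16.809
3 1.563 2.992 22.685
4 1.188 1.728 27.151
5 0.903 0.998 30.545
6 0.686 0.577 33.125
7 0.521 0.333 35.085
final: 35.085 1.942

Arc 1: start y=3.450, vy=10.400 → t=2.414, apex=8.968, x_land=9.077, impact vy=-13.258
  bounce: vy ← 0.76·13.258 = 10.076
Arc 2: start y=0.000, vy=10.076 → t=2.056, apex=5.180, x_land=16.809, impact vy=-10.076
  bounce: vy ← 0.76·10.076 = 7.658
Arc 3: start y=0.000, vy=7.658 → t=1.563, apex=2.992, x_land=22.685, impact vy=-7.658
  bounce: vy ← 0.76·7.658 = 5.820
Arc 4: start y=0.000, vy=5.820 → t=1.188, apex=1.728, x_land=27.151, impact vy=-5.820
  bounce: vy ← 0.76·5.820 = 4.423
Arc 5: start y=0.000, vy=4.423 → t=0.903, apex=0.998, x_land=30.545, impact vy=-4.423
  bounce: vy ← 0.76·4.423 = 3.362
Arc 6: start y=0.000, vy=3.362 → t=0.686, apex=0.577, x_land=33.125, impact vy=-3.362
  bounce: vy ← 0.76·3.362 = 2.555
Arc 7: start y=0.000, vy=2.555 → t=0.521, apex=0.333, x_land=35.085, impact vy=-2.555
  bounce: vy ← 0.76·2.555 = 1.942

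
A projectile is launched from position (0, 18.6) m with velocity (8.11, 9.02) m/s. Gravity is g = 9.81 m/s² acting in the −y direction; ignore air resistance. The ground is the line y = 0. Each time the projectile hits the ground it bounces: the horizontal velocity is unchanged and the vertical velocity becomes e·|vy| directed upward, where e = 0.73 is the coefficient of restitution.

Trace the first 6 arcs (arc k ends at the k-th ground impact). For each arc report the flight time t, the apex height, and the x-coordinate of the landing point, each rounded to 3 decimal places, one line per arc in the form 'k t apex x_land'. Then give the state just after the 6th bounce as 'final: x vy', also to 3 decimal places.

Arc 1: start y=18.600, vy=9.020 → t=3.073, apex=22.747, x_land=24.922, impact vy=-21.126
  bounce: vy ← 0.73·21.126 = 15.422
Arc 2: start y=0.000, vy=15.422 → t=3.144, apex=12.122, x_land=50.420, impact vy=-15.422
  bounce: vy ← 0.73·15.422 = 11.258
Arc 3: start y=0.000, vy=11.258 → t=2.295, apex=6.460, x_land=69.034, impact vy=-11.258
  bounce: vy ← 0.73·11.258 = 8.218
Arc 4: start y=0.000, vy=8.218 → t=1.675, apex=3.442, x_land=82.622, impact vy=-8.218
  bounce: vy ← 0.73·8.218 = 5.999
Arc 5: start y=0.000, vy=5.999 → t=1.223, apex=1.834, x_land=92.541, impact vy=-5.999
  bounce: vy ← 0.73·5.999 = 4.379
Arc 6: start y=0.000, vy=4.379 → t=0.893, apex=0.978, x_land=99.783, impact vy=-4.379
  bounce: vy ← 0.73·4.379 = 3.197

1 3.073 22.747 24.922
2 3.144 12.122 50.420
3 2.295 6.460 69.034
4 1.675 3.442 82.622
5 1.223 1.834 92.541
6 0.893 0.978 99.783
final: 99.783 3.197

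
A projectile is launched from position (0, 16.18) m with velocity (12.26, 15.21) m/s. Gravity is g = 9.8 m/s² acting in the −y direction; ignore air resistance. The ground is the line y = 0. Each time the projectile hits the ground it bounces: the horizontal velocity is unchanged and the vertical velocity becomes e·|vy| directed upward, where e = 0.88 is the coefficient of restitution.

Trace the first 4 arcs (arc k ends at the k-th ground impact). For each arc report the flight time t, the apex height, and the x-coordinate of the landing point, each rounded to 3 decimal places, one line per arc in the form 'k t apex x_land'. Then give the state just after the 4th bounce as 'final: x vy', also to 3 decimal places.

1 3.942 27.983 48.326
2 4.206 21.670 99.891
3 3.701 16.781 145.268
4 3.257 12.996 185.200
final: 185.200 14.045

Arc 1: start y=16.180, vy=15.210 → t=3.942, apex=27.983, x_land=48.326, impact vy=-23.419
  bounce: vy ← 0.88·23.419 = 20.609
Arc 2: start y=0.000, vy=20.609 → t=4.206, apex=21.670, x_land=99.891, impact vy=-20.609
  bounce: vy ← 0.88·20.609 = 18.136
Arc 3: start y=0.000, vy=18.136 → t=3.701, apex=16.781, x_land=145.268, impact vy=-18.136
  bounce: vy ← 0.88·18.136 = 15.960
Arc 4: start y=0.000, vy=15.960 → t=3.257, apex=12.996, x_land=185.200, impact vy=-15.960
  bounce: vy ← 0.88·15.960 = 14.045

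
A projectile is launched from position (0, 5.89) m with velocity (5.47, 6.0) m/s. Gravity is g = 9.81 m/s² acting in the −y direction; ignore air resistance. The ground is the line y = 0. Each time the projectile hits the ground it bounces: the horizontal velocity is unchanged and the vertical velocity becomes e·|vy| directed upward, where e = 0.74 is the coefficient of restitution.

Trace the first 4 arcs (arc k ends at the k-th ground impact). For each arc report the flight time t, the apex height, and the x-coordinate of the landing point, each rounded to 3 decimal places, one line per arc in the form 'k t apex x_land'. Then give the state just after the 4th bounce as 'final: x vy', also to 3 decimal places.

1 1.867 7.725 10.210
2 1.857 4.230 20.370
3 1.374 2.316 27.888
4 1.017 1.268 33.451
final: 33.451 3.692

Arc 1: start y=5.890, vy=6.000 → t=1.867, apex=7.725, x_land=10.210, impact vy=-12.311
  bounce: vy ← 0.74·12.311 = 9.110
Arc 2: start y=0.000, vy=9.110 → t=1.857, apex=4.230, x_land=20.370, impact vy=-9.110
  bounce: vy ← 0.74·9.110 = 6.742
Arc 3: start y=0.000, vy=6.742 → t=1.374, apex=2.316, x_land=27.888, impact vy=-6.742
  bounce: vy ← 0.74·6.742 = 4.989
Arc 4: start y=0.000, vy=4.989 → t=1.017, apex=1.268, x_land=33.451, impact vy=-4.989
  bounce: vy ← 0.74·4.989 = 3.692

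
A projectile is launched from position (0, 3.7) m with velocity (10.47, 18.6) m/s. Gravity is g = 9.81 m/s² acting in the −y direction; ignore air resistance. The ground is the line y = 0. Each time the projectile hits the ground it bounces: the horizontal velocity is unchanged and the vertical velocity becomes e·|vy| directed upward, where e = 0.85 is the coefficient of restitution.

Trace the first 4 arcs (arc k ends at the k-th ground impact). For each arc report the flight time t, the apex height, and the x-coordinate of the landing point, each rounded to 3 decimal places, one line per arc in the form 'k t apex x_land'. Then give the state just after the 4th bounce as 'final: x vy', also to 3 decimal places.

Arc 1: start y=3.700, vy=18.600 → t=3.982, apex=21.333, x_land=41.686, impact vy=-20.459
  bounce: vy ← 0.85·20.459 = 17.390
Arc 2: start y=0.000, vy=17.390 → t=3.545, apex=15.413, x_land=78.806, impact vy=-17.390
  bounce: vy ← 0.85·17.390 = 14.781
Arc 3: start y=0.000, vy=14.781 → t=3.014, apex=11.136, x_land=110.357, impact vy=-14.781
  bounce: vy ← 0.85·14.781 = 12.564
Arc 4: start y=0.000, vy=12.564 → t=2.561, apex=8.046, x_land=137.176, impact vy=-12.564
  bounce: vy ← 0.85·12.564 = 10.680

1 3.982 21.333 41.686
2 3.545 15.413 78.806
3 3.014 11.136 110.357
4 2.561 8.046 137.176
final: 137.176 10.680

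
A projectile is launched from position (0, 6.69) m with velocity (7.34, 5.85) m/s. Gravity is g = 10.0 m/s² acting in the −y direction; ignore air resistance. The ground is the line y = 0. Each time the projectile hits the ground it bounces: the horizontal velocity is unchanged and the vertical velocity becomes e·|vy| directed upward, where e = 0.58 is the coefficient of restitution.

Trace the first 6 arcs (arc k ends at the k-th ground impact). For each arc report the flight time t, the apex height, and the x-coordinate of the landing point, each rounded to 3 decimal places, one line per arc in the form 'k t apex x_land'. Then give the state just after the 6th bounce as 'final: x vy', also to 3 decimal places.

1 1.881 8.401 13.808
2 1.504 2.826 24.845
3 0.872 0.951 31.246
4 0.506 0.320 34.959
5 0.293 0.108 37.112
6 0.170 0.036 38.361
final: 38.361 0.493

Arc 1: start y=6.690, vy=5.850 → t=1.881, apex=8.401, x_land=13.808, impact vy=-12.962
  bounce: vy ← 0.58·12.962 = 7.518
Arc 2: start y=0.000, vy=7.518 → t=1.504, apex=2.826, x_land=24.845, impact vy=-7.518
  bounce: vy ← 0.58·7.518 = 4.361
Arc 3: start y=0.000, vy=4.361 → t=0.872, apex=0.951, x_land=31.246, impact vy=-4.361
  bounce: vy ← 0.58·4.361 = 2.529
Arc 4: start y=0.000, vy=2.529 → t=0.506, apex=0.320, x_land=34.959, impact vy=-2.529
  bounce: vy ← 0.58·2.529 = 1.467
Arc 5: start y=0.000, vy=1.467 → t=0.293, apex=0.108, x_land=37.112, impact vy=-1.467
  bounce: vy ← 0.58·1.467 = 0.851
Arc 6: start y=0.000, vy=0.851 → t=0.170, apex=0.036, x_land=38.361, impact vy=-0.851
  bounce: vy ← 0.58·0.851 = 0.493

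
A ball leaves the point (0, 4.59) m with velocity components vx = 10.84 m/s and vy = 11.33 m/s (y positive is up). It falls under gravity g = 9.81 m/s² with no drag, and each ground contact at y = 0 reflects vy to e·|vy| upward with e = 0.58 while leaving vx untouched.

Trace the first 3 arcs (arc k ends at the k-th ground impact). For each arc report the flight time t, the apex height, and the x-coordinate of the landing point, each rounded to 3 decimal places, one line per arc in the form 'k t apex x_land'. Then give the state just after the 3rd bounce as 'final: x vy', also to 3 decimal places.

1 2.661 11.133 28.851
2 1.748 3.745 47.794
3 1.014 1.260 58.782
final: 58.782 2.884

Arc 1: start y=4.590, vy=11.330 → t=2.661, apex=11.133, x_land=28.851, impact vy=-14.779
  bounce: vy ← 0.58·14.779 = 8.572
Arc 2: start y=0.000, vy=8.572 → t=1.748, apex=3.745, x_land=47.794, impact vy=-8.572
  bounce: vy ← 0.58·8.572 = 4.972
Arc 3: start y=0.000, vy=4.972 → t=1.014, apex=1.260, x_land=58.782, impact vy=-4.972
  bounce: vy ← 0.58·4.972 = 2.884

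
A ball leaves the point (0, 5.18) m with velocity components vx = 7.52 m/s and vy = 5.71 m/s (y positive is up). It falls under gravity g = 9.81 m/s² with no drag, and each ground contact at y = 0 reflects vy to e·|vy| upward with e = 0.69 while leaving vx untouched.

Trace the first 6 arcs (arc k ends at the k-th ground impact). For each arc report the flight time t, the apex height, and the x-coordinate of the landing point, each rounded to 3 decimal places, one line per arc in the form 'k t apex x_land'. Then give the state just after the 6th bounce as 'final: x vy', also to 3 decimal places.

Arc 1: start y=5.180, vy=5.710 → t=1.763, apex=6.842, x_land=13.259, impact vy=-11.586
  bounce: vy ← 0.69·11.586 = 7.994
Arc 2: start y=0.000, vy=7.994 → t=1.630, apex=3.257, x_land=25.515, impact vy=-7.994
  bounce: vy ← 0.69·7.994 = 5.516
Arc 3: start y=0.000, vy=5.516 → t=1.125, apex=1.551, x_land=33.972, impact vy=-5.516
  bounce: vy ← 0.69·5.516 = 3.806
Arc 4: start y=0.000, vy=3.806 → t=0.776, apex=0.738, x_land=39.807, impact vy=-3.806
  bounce: vy ← 0.69·3.806 = 2.626
Arc 5: start y=0.000, vy=2.626 → t=0.535, apex=0.352, x_land=43.833, impact vy=-2.626
  bounce: vy ← 0.69·2.626 = 1.812
Arc 6: start y=0.000, vy=1.812 → t=0.369, apex=0.167, x_land=46.612, impact vy=-1.812
  bounce: vy ← 0.69·1.812 = 1.250

1 1.763 6.842 13.259
2 1.630 3.257 25.515
3 1.125 1.551 33.972
4 0.776 0.738 39.807
5 0.535 0.352 43.833
6 0.369 0.167 46.612
final: 46.612 1.250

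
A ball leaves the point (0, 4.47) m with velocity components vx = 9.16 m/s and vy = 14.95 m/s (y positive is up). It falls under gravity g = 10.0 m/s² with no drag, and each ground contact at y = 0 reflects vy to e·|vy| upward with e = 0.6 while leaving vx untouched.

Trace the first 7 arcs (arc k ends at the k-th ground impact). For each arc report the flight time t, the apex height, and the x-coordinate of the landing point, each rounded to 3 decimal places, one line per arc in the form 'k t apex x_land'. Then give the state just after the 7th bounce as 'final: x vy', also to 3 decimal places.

1 3.264 15.645 29.897
2 2.123 5.632 49.341
3 1.274 2.028 61.007
4 0.764 0.730 68.007
5 0.459 0.263 72.207
6 0.275 0.095 74.727
7 0.165 0.034 76.239
final: 76.239 0.495

Arc 1: start y=4.470, vy=14.950 → t=3.264, apex=15.645, x_land=29.897, impact vy=-17.689
  bounce: vy ← 0.6·17.689 = 10.613
Arc 2: start y=0.000, vy=10.613 → t=2.123, apex=5.632, x_land=49.341, impact vy=-10.613
  bounce: vy ← 0.6·10.613 = 6.368
Arc 3: start y=0.000, vy=6.368 → t=1.274, apex=2.028, x_land=61.007, impact vy=-6.368
  bounce: vy ← 0.6·6.368 = 3.821
Arc 4: start y=0.000, vy=3.821 → t=0.764, apex=0.730, x_land=68.007, impact vy=-3.821
  bounce: vy ← 0.6·3.821 = 2.293
Arc 5: start y=0.000, vy=2.293 → t=0.459, apex=0.263, x_land=72.207, impact vy=-2.293
  bounce: vy ← 0.6·2.293 = 1.376
Arc 6: start y=0.000, vy=1.376 → t=0.275, apex=0.095, x_land=74.727, impact vy=-1.376
  bounce: vy ← 0.6·1.376 = 0.825
Arc 7: start y=0.000, vy=0.825 → t=0.165, apex=0.034, x_land=76.239, impact vy=-0.825
  bounce: vy ← 0.6·0.825 = 0.495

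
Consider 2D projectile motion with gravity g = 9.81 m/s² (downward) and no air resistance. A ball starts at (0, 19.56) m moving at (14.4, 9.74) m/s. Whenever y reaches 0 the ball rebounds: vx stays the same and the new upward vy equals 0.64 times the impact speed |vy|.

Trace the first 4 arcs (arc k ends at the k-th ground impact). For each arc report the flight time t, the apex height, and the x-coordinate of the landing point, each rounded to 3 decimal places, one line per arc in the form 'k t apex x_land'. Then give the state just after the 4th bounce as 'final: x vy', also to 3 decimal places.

1 3.223 24.395 46.411
2 2.855 9.992 87.517
3 1.827 4.093 113.825
4 1.169 1.676 130.662
final: 130.662 3.670

Arc 1: start y=19.560, vy=9.740 → t=3.223, apex=24.395, x_land=46.411, impact vy=-21.878
  bounce: vy ← 0.64·21.878 = 14.002
Arc 2: start y=0.000, vy=14.002 → t=2.855, apex=9.992, x_land=87.517, impact vy=-14.002
  bounce: vy ← 0.64·14.002 = 8.961
Arc 3: start y=0.000, vy=8.961 → t=1.827, apex=4.093, x_land=113.825, impact vy=-8.961
  bounce: vy ← 0.64·8.961 = 5.735
Arc 4: start y=0.000, vy=5.735 → t=1.169, apex=1.676, x_land=130.662, impact vy=-5.735
  bounce: vy ← 0.64·5.735 = 3.670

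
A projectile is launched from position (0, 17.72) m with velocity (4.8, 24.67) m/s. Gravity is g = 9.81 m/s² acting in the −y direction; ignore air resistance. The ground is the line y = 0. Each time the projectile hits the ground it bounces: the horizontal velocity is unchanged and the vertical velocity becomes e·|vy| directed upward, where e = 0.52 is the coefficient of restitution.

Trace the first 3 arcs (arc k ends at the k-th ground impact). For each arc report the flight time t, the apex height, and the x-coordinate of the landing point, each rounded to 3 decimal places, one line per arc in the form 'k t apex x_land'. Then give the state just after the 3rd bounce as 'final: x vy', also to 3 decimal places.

Arc 1: start y=17.720, vy=24.670 → t=5.667, apex=48.740, x_land=27.202, impact vy=-30.924
  bounce: vy ← 0.52·30.924 = 16.080
Arc 2: start y=0.000, vy=16.080 → t=3.278, apex=13.179, x_land=42.938, impact vy=-16.080
  bounce: vy ← 0.52·16.080 = 8.362
Arc 3: start y=0.000, vy=8.362 → t=1.705, apex=3.564, x_land=51.121, impact vy=-8.362
  bounce: vy ← 0.52·8.362 = 4.348

1 5.667 48.740 27.202
2 3.278 13.179 42.938
3 1.705 3.564 51.121
final: 51.121 4.348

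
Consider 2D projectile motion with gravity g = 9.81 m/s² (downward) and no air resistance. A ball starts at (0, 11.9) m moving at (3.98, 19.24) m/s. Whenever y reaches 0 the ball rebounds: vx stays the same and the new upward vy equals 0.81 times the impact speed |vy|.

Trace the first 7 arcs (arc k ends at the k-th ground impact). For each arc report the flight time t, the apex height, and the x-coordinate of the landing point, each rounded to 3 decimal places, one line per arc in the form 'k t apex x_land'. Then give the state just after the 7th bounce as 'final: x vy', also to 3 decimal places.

1 4.466 30.767 17.774
2 4.057 20.186 33.922
3 3.286 13.244 47.002
4 2.662 8.690 57.597
5 2.156 5.701 66.179
6 1.747 3.741 73.130
7 1.415 2.454 78.760
final: 78.760 5.621

Arc 1: start y=11.900, vy=19.240 → t=4.466, apex=30.767, x_land=17.774, impact vy=-24.569
  bounce: vy ← 0.81·24.569 = 19.901
Arc 2: start y=0.000, vy=19.901 → t=4.057, apex=20.186, x_land=33.922, impact vy=-19.901
  bounce: vy ← 0.81·19.901 = 16.120
Arc 3: start y=0.000, vy=16.120 → t=3.286, apex=13.244, x_land=47.002, impact vy=-16.120
  bounce: vy ← 0.81·16.120 = 13.057
Arc 4: start y=0.000, vy=13.057 → t=2.662, apex=8.690, x_land=57.597, impact vy=-13.057
  bounce: vy ← 0.81·13.057 = 10.576
Arc 5: start y=0.000, vy=10.576 → t=2.156, apex=5.701, x_land=66.179, impact vy=-10.576
  bounce: vy ← 0.81·10.576 = 8.567
Arc 6: start y=0.000, vy=8.567 → t=1.747, apex=3.741, x_land=73.130, impact vy=-8.567
  bounce: vy ← 0.81·8.567 = 6.939
Arc 7: start y=0.000, vy=6.939 → t=1.415, apex=2.454, x_land=78.760, impact vy=-6.939
  bounce: vy ← 0.81·6.939 = 5.621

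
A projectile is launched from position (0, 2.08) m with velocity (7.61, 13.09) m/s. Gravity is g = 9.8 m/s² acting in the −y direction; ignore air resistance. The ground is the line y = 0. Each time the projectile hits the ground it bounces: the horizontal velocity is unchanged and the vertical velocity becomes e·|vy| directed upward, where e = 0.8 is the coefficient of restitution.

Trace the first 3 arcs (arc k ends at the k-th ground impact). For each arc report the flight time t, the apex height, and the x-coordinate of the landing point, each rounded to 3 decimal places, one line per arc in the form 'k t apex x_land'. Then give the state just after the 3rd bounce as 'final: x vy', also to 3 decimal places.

1 2.822 10.822 21.474
2 2.378 6.926 39.570
3 1.902 4.433 54.046
final: 54.046 7.457

Arc 1: start y=2.080, vy=13.090 → t=2.822, apex=10.822, x_land=21.474, impact vy=-14.564
  bounce: vy ← 0.8·14.564 = 11.651
Arc 2: start y=0.000, vy=11.651 → t=2.378, apex=6.926, x_land=39.570, impact vy=-11.651
  bounce: vy ← 0.8·11.651 = 9.321
Arc 3: start y=0.000, vy=9.321 → t=1.902, apex=4.433, x_land=54.046, impact vy=-9.321
  bounce: vy ← 0.8·9.321 = 7.457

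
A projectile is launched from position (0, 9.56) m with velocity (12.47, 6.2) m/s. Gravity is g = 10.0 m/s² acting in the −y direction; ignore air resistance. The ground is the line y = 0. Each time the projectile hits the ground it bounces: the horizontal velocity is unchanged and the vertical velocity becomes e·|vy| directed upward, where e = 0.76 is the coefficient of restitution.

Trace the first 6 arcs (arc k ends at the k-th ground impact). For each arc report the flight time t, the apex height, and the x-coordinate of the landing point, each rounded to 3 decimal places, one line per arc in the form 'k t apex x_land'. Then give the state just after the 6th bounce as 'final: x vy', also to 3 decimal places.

Arc 1: start y=9.560, vy=6.200 → t=2.135, apex=11.482, x_land=26.628, impact vy=-15.154
  bounce: vy ← 0.76·15.154 = 11.517
Arc 2: start y=0.000, vy=11.517 → t=2.303, apex=6.632, x_land=55.352, impact vy=-11.517
  bounce: vy ← 0.76·11.517 = 8.753
Arc 3: start y=0.000, vy=8.753 → t=1.751, apex=3.831, x_land=77.181, impact vy=-8.753
  bounce: vy ← 0.76·8.753 = 6.652
Arc 4: start y=0.000, vy=6.652 → t=1.330, apex=2.213, x_land=93.772, impact vy=-6.652
  bounce: vy ← 0.76·6.652 = 5.056
Arc 5: start y=0.000, vy=5.056 → t=1.011, apex=1.278, x_land=106.381, impact vy=-5.056
  bounce: vy ← 0.76·5.056 = 3.842
Arc 6: start y=0.000, vy=3.842 → t=0.768, apex=0.738, x_land=115.963, impact vy=-3.842
  bounce: vy ← 0.76·3.842 = 2.920

1 2.135 11.482 26.628
2 2.303 6.632 55.352
3 1.751 3.831 77.181
4 1.330 2.213 93.772
5 1.011 1.278 106.381
6 0.768 0.738 115.963
final: 115.963 2.920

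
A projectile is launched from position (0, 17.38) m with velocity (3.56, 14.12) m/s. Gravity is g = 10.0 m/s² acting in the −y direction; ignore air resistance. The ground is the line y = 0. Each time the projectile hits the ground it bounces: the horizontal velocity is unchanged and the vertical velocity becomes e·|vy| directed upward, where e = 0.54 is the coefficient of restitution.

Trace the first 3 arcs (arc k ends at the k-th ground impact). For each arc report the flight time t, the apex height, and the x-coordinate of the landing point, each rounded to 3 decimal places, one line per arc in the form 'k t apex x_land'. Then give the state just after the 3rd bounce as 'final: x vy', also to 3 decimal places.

Arc 1: start y=17.380, vy=14.120 → t=3.751, apex=27.349, x_land=13.353, impact vy=-23.387
  bounce: vy ← 0.54·23.387 = 12.629
Arc 2: start y=0.000, vy=12.629 → t=2.526, apex=7.975, x_land=22.345, impact vy=-12.629
  bounce: vy ← 0.54·12.629 = 6.820
Arc 3: start y=0.000, vy=6.820 → t=1.364, apex=2.325, x_land=27.200, impact vy=-6.820
  bounce: vy ← 0.54·6.820 = 3.683

1 3.751 27.349 13.353
2 2.526 7.975 22.345
3 1.364 2.325 27.200
final: 27.200 3.683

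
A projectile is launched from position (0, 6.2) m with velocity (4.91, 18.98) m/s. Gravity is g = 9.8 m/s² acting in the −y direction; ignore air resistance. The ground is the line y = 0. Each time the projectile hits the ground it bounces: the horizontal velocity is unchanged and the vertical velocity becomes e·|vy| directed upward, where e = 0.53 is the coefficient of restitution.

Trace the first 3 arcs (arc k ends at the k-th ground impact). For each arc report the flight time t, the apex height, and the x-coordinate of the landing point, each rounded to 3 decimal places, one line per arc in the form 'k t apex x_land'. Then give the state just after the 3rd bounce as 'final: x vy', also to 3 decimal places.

1 4.176 24.580 20.506
2 2.374 6.904 32.163
3 1.258 1.939 38.341
final: 38.341 3.268

Arc 1: start y=6.200, vy=18.980 → t=4.176, apex=24.580, x_land=20.506, impact vy=-21.949
  bounce: vy ← 0.53·21.949 = 11.633
Arc 2: start y=0.000, vy=11.633 → t=2.374, apex=6.904, x_land=32.163, impact vy=-11.633
  bounce: vy ← 0.53·11.633 = 6.165
Arc 3: start y=0.000, vy=6.165 → t=1.258, apex=1.939, x_land=38.341, impact vy=-6.165
  bounce: vy ← 0.53·6.165 = 3.268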